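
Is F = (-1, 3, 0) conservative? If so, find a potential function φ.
Yes, F is conservative. φ = -x + 3*y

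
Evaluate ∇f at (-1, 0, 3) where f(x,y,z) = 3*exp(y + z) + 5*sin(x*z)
(15*cos(3), 3*exp(3), -5*cos(3) + 3*exp(3))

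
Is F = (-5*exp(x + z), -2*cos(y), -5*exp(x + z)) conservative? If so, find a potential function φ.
Yes, F is conservative. φ = -5*exp(x + z) - 2*sin(y)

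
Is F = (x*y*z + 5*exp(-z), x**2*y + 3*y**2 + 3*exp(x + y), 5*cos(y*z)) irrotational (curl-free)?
No, ∇×F = (-5*z*sin(y*z), x*y - 5*exp(-z), 2*x*y - x*z + 3*exp(x + y))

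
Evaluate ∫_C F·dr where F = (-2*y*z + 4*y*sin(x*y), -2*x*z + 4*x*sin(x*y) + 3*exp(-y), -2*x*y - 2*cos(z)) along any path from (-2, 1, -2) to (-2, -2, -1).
-3*exp(2) - 2*sin(2) + 4*cos(2) + 3*exp(-1) + 2*sin(1) - 4*cos(4) + 16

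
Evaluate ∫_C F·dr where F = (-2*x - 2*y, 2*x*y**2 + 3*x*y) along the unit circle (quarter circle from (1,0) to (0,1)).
5*pi/8 + 2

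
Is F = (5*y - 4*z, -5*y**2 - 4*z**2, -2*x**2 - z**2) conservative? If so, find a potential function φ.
No, ∇×F = (8*z, 4*x - 4, -5) ≠ 0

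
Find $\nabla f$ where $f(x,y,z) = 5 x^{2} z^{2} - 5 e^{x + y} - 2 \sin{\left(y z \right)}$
(10*x*z**2 - 5*exp(x + y), -2*z*cos(y*z) - 5*exp(x + y), 10*x**2*z - 2*y*cos(y*z))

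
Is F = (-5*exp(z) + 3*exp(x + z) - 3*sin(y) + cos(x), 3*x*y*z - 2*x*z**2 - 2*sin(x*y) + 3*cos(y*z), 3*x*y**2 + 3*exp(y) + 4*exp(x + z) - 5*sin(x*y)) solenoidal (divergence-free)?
No, ∇·F = 3*x*z - 2*x*cos(x*y) - 3*z*sin(y*z) + 7*exp(x + z) - sin(x)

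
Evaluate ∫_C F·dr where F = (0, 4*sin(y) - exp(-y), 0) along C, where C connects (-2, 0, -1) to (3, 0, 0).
0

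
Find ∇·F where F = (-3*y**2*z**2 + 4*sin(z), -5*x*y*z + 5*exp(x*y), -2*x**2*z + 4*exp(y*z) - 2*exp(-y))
-2*x**2 - 5*x*z + 5*x*exp(x*y) + 4*y*exp(y*z)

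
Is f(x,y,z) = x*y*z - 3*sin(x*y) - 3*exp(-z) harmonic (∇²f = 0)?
No, ∇²f = 3*((x**2 + y**2)*exp(z)*sin(x*y) - 1)*exp(-z)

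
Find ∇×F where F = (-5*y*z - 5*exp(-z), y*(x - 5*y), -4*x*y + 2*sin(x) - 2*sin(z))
(-4*x, -y - 2*cos(x) + 5*exp(-z), y + 5*z)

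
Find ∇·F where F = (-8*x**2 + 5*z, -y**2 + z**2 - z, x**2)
-16*x - 2*y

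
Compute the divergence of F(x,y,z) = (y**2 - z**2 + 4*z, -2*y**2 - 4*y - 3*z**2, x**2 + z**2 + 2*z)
-4*y + 2*z - 2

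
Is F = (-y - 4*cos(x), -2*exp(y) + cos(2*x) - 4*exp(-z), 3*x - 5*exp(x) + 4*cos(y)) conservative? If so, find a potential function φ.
No, ∇×F = (-4*sin(y) - 4*exp(-z), 5*exp(x) - 3, 1 - 2*sin(2*x)) ≠ 0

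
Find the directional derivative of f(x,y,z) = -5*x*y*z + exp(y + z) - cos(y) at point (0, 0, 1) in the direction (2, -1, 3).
sqrt(14)*E/7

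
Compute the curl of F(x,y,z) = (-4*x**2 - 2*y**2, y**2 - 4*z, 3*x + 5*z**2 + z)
(4, -3, 4*y)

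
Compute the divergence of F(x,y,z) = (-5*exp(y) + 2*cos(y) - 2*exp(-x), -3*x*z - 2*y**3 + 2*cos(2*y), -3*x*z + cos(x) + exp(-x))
-3*x - 6*y**2 - 4*sin(2*y) + 2*exp(-x)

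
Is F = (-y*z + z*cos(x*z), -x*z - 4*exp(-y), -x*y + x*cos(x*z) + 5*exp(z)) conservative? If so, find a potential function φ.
Yes, F is conservative. φ = -x*y*z + 5*exp(z) + sin(x*z) + 4*exp(-y)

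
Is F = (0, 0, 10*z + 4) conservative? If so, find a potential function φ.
Yes, F is conservative. φ = z*(5*z + 4)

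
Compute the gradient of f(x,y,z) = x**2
(2*x, 0, 0)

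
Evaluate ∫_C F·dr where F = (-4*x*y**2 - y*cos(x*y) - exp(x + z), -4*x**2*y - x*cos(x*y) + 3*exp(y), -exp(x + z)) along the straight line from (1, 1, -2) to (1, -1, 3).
-exp(4) - 3*E + 4*exp(-1) + 2*sin(1)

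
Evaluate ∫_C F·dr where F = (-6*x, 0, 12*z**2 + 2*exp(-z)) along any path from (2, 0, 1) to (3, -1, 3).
-2*exp(-3) + 2*exp(-1) + 89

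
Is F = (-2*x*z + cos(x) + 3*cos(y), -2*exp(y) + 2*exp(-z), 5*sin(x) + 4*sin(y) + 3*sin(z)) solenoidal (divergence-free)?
No, ∇·F = -2*z - 2*exp(y) - sin(x) + 3*cos(z)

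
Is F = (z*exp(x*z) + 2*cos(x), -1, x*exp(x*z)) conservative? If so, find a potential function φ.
Yes, F is conservative. φ = -y + exp(x*z) + 2*sin(x)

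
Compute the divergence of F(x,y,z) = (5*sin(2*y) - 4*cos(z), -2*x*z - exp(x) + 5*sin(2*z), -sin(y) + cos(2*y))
0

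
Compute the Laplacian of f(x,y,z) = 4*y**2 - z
8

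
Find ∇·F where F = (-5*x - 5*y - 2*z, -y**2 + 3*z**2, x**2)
-2*y - 5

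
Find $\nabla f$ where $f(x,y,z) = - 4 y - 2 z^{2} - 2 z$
(0, -4, -4*z - 2)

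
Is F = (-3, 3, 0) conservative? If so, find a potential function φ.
Yes, F is conservative. φ = -3*x + 3*y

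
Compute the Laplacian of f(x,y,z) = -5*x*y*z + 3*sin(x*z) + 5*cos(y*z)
-3*x**2*sin(x*z) - 5*y**2*cos(y*z) - 3*z**2*sin(x*z) - 5*z**2*cos(y*z)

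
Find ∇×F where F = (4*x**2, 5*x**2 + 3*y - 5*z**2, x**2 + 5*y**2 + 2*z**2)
(10*y + 10*z, -2*x, 10*x)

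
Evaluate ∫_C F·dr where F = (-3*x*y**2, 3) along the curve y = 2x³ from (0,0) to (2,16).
-336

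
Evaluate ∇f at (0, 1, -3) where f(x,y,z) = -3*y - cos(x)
(0, -3, 0)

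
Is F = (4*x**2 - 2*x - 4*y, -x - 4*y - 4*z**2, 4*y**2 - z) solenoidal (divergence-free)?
No, ∇·F = 8*x - 7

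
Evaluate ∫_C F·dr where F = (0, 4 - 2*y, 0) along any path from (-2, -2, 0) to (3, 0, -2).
12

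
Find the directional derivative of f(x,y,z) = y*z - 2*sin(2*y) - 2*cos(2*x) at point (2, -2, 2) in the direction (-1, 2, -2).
-4*sin(4)/3 - 8*cos(4)/3 + 8/3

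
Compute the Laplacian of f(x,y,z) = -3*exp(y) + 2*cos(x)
-3*exp(y) - 2*cos(x)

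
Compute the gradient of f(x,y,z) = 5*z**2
(0, 0, 10*z)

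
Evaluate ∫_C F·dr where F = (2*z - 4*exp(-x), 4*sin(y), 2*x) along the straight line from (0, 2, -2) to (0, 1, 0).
-4*cos(1) + 4*cos(2)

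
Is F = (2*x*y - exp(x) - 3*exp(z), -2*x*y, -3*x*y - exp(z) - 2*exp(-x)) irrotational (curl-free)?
No, ∇×F = (-3*x, 3*y - 3*exp(z) - 2*exp(-x), -2*x - 2*y)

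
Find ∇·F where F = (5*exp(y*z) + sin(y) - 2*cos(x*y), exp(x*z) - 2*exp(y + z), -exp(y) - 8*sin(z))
2*y*sin(x*y) - 2*exp(y + z) - 8*cos(z)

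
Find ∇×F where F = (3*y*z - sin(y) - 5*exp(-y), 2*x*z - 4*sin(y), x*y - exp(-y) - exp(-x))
(-x + exp(-y), 2*y - exp(-x), -z + cos(y) - 5*exp(-y))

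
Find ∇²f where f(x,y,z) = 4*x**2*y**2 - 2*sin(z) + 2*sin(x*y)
2*x**2*(4 - sin(x*y)) + 2*y**2*(4 - sin(x*y)) + 2*sin(z)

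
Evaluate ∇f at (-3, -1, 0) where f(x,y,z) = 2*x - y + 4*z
(2, -1, 4)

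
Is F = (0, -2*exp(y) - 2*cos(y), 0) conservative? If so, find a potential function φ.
Yes, F is conservative. φ = -2*exp(y) - 2*sin(y)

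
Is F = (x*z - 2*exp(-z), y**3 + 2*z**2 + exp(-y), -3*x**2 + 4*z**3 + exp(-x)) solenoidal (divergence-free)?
No, ∇·F = 3*y**2 + 12*z**2 + z - exp(-y)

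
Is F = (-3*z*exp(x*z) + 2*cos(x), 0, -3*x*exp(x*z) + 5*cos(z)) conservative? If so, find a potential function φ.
Yes, F is conservative. φ = -3*exp(x*z) + 2*sin(x) + 5*sin(z)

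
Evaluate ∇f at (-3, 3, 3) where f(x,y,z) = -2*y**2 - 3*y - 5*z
(0, -15, -5)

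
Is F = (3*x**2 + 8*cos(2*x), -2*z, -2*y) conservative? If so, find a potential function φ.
Yes, F is conservative. φ = x**3 - 2*y*z + 4*sin(2*x)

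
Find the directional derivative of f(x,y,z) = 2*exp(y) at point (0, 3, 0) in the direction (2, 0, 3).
0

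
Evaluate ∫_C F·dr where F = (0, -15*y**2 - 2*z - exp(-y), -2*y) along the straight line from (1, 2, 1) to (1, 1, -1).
-exp(-2) + exp(-1) + 41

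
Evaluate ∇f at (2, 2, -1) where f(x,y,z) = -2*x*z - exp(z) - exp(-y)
(2, exp(-2), -4 - exp(-1))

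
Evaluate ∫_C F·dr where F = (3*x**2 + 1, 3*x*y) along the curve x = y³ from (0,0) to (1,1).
13/5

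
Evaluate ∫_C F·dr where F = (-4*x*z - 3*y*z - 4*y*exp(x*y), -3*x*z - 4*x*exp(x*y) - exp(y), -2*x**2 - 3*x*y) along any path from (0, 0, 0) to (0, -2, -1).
1 - exp(-2)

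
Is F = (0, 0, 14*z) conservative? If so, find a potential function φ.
Yes, F is conservative. φ = 7*z**2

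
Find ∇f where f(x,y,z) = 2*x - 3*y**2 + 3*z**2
(2, -6*y, 6*z)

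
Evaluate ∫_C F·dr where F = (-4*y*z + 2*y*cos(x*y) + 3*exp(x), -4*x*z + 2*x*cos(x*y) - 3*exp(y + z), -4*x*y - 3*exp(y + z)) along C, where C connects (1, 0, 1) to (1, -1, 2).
8 - 2*sin(1)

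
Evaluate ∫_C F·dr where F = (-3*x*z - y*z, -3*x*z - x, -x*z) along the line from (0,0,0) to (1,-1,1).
1/2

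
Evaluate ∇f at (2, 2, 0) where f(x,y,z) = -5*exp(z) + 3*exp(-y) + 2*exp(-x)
(-2*exp(-2), -3*exp(-2), -5)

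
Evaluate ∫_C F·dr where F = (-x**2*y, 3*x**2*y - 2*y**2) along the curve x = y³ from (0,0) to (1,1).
-71/120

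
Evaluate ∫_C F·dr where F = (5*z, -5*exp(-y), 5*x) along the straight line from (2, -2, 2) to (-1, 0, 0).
-5*exp(2) - 15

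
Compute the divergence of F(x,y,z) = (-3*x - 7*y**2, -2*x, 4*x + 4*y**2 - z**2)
-2*z - 3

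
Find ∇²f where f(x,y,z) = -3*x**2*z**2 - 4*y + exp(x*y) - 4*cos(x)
x**2*exp(x*y) - 6*x**2 + y**2*exp(x*y) - 6*z**2 + 4*cos(x)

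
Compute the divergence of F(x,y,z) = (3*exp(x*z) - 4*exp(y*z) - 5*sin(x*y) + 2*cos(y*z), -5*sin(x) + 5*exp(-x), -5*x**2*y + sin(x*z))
x*cos(x*z) - 5*y*cos(x*y) + 3*z*exp(x*z)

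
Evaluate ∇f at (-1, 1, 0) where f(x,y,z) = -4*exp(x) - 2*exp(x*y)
(-6*exp(-1), 2*exp(-1), 0)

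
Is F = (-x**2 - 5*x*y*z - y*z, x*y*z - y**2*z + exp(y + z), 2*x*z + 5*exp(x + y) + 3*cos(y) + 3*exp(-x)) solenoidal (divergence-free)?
No, ∇·F = x*z - 7*y*z + exp(y + z)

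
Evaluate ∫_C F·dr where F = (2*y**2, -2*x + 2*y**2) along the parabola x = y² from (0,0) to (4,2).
16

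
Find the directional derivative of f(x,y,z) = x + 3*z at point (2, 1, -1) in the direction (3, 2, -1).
0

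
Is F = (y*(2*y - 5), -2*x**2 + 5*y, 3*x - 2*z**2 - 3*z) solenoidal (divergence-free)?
No, ∇·F = 2 - 4*z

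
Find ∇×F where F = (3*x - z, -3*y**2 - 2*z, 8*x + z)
(2, -9, 0)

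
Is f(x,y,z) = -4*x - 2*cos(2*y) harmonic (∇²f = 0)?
No, ∇²f = 8*cos(2*y)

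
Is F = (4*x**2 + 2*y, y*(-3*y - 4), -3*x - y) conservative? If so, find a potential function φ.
No, ∇×F = (-1, 3, -2) ≠ 0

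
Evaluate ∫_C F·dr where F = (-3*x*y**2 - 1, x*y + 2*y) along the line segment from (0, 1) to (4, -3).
-212/3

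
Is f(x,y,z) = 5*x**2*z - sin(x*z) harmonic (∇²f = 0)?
No, ∇²f = x**2*sin(x*z) + z*(z*sin(x*z) + 10)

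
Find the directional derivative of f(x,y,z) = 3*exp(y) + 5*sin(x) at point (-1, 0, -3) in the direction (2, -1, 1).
sqrt(6)*(-3 + 10*cos(1))/6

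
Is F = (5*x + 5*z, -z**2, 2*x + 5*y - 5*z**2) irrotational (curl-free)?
No, ∇×F = (2*z + 5, 3, 0)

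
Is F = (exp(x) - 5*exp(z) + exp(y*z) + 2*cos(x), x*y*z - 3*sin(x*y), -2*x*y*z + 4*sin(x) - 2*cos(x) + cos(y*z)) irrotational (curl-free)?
No, ∇×F = (-x*y - 2*x*z - z*sin(y*z), 2*y*z + y*exp(y*z) - 5*exp(z) - 2*sin(x) - 4*cos(x), y*z - 3*y*cos(x*y) - z*exp(y*z))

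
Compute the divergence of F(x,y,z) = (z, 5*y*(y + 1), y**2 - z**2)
10*y - 2*z + 5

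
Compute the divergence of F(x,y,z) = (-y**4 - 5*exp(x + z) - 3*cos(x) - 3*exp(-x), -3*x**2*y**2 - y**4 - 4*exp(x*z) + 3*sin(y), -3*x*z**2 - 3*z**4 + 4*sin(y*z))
-6*x**2*y - 6*x*z - 4*y**3 + 4*y*cos(y*z) - 12*z**3 - 5*exp(x + z) + 3*sin(x) + 3*cos(y) + 3*exp(-x)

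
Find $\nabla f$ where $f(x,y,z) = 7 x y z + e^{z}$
(7*y*z, 7*x*z, 7*x*y + exp(z))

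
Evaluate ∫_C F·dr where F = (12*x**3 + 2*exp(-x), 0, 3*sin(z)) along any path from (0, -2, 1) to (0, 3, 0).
-3 + 3*cos(1)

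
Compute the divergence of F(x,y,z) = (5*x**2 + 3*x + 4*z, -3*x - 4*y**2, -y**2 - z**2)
10*x - 8*y - 2*z + 3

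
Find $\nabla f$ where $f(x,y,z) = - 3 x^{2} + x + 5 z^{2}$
(1 - 6*x, 0, 10*z)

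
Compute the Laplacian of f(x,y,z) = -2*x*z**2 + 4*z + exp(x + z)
-4*x + 2*exp(x + z)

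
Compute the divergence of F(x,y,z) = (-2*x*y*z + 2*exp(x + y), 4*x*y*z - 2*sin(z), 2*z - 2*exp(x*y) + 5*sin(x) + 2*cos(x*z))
4*x*z - 2*x*sin(x*z) - 2*y*z + 2*exp(x + y) + 2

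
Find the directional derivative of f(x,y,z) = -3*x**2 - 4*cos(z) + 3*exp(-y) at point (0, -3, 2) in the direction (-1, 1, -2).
-sqrt(6)*(8*sin(2) + 3*exp(3))/6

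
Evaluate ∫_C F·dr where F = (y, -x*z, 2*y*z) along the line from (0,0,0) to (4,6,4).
44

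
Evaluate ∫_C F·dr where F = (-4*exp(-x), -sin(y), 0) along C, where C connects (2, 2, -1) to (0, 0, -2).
-4*exp(-2) - cos(2) + 5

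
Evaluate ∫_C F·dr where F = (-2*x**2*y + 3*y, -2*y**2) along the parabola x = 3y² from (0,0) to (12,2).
-40576/21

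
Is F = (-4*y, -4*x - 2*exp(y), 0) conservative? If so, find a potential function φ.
Yes, F is conservative. φ = -4*x*y - 2*exp(y)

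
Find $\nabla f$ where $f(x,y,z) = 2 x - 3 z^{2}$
(2, 0, -6*z)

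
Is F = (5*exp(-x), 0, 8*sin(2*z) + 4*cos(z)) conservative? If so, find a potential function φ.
Yes, F is conservative. φ = 4*sin(z) - 4*cos(2*z) - 5*exp(-x)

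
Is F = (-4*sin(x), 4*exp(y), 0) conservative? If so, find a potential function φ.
Yes, F is conservative. φ = 4*exp(y) + 4*cos(x)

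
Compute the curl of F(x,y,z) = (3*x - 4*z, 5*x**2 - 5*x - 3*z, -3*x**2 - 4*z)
(3, 6*x - 4, 10*x - 5)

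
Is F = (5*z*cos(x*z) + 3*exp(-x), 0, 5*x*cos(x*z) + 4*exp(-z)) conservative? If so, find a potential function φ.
Yes, F is conservative. φ = 5*sin(x*z) - 4*exp(-z) - 3*exp(-x)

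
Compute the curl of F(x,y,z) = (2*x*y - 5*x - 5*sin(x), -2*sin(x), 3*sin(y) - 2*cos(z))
(3*cos(y), 0, -2*x - 2*cos(x))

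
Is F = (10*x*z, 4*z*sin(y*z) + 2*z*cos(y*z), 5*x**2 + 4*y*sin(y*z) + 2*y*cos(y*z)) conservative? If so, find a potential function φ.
Yes, F is conservative. φ = 5*x**2*z + 2*sin(y*z) - 4*cos(y*z)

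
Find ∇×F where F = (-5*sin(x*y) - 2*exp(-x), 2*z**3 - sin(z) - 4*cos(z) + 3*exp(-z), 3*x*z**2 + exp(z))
(-6*z**2 - 4*sin(z) + cos(z) + 3*exp(-z), -3*z**2, 5*x*cos(x*y))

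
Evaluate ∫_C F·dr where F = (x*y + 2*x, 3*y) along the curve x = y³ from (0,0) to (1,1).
41/14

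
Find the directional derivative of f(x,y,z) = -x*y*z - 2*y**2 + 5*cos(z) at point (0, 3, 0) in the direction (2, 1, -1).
-2*sqrt(6)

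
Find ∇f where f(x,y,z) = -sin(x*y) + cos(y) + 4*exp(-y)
(-y*cos(x*y), -x*cos(x*y) - sin(y) - 4*exp(-y), 0)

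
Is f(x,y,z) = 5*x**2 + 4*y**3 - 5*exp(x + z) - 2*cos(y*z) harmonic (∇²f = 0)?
No, ∇²f = 2*y**2*cos(y*z) + 24*y + 2*z**2*cos(y*z) - 10*exp(x + z) + 10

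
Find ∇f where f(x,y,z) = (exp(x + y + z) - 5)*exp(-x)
(5*exp(-x), exp(y + z), exp(y + z))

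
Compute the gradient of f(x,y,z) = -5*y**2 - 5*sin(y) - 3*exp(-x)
(3*exp(-x), -10*y - 5*cos(y), 0)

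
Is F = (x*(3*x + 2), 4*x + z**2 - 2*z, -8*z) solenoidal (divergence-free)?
No, ∇·F = 6*x - 6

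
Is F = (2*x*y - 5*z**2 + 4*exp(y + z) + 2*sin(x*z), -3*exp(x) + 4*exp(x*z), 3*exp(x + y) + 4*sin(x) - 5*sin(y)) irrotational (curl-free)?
No, ∇×F = (-4*x*exp(x*z) + 3*exp(x + y) - 5*cos(y), 2*x*cos(x*z) - 10*z - 3*exp(x + y) + 4*exp(y + z) - 4*cos(x), -2*x + 4*z*exp(x*z) - 3*exp(x) - 4*exp(y + z))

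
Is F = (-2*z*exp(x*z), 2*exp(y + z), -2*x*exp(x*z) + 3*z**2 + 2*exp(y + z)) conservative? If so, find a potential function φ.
Yes, F is conservative. φ = z**3 - 2*exp(x*z) + 2*exp(y + z)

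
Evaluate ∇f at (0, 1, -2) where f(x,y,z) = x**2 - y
(0, -1, 0)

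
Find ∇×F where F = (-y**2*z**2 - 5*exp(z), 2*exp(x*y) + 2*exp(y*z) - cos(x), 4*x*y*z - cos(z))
(4*x*z - 2*y*exp(y*z), -2*y**2*z - 4*y*z - 5*exp(z), 2*y*z**2 + 2*y*exp(x*y) + sin(x))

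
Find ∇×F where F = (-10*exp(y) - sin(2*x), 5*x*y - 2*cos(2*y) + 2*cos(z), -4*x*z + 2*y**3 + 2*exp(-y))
(6*y**2 + 2*sin(z) - 2*exp(-y), 4*z, 5*y + 10*exp(y))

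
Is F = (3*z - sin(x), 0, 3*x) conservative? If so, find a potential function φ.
Yes, F is conservative. φ = 3*x*z + cos(x)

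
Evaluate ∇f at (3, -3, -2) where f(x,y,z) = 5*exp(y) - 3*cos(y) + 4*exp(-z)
(0, -3*sin(3) + 5*exp(-3), -4*exp(2))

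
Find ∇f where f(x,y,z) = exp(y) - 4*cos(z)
(0, exp(y), 4*sin(z))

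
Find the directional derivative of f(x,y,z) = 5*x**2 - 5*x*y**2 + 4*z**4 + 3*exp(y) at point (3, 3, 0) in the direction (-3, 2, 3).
3*sqrt(22)*(-45 + 2*exp(3))/22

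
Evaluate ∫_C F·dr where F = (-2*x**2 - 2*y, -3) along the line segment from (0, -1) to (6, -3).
-114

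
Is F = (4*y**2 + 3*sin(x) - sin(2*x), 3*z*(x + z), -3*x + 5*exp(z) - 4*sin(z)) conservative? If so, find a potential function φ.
No, ∇×F = (-3*x - 6*z, 3, -8*y + 3*z) ≠ 0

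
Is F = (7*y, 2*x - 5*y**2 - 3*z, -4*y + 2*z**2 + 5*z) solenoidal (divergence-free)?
No, ∇·F = -10*y + 4*z + 5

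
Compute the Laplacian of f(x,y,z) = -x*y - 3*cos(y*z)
3*(y**2 + z**2)*cos(y*z)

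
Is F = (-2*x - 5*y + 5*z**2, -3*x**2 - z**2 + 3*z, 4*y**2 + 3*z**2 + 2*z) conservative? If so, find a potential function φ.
No, ∇×F = (8*y + 2*z - 3, 10*z, 5 - 6*x) ≠ 0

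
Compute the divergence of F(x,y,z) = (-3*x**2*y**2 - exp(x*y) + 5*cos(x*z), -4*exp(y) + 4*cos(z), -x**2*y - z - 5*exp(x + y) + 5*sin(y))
-6*x*y**2 - y*exp(x*y) - 5*z*sin(x*z) - 4*exp(y) - 1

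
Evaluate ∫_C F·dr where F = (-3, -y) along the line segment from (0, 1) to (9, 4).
-69/2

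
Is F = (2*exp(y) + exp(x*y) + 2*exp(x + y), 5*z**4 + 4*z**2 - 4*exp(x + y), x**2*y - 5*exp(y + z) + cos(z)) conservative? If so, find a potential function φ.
No, ∇×F = (x**2 - 20*z**3 - 8*z - 5*exp(y + z), -2*x*y, -x*exp(x*y) - 2*exp(y) - 6*exp(x + y)) ≠ 0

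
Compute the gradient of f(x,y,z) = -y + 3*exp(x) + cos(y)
(3*exp(x), -sin(y) - 1, 0)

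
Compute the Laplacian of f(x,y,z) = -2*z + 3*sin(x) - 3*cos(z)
-3*sin(x) + 3*cos(z)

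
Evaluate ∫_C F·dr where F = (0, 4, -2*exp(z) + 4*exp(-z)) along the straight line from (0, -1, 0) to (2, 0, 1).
-2*E - 4*exp(-1) + 10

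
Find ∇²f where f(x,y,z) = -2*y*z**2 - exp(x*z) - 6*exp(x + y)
-x**2*exp(x*z) - 4*y - z**2*exp(x*z) - 12*exp(x + y)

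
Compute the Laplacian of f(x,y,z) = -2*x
0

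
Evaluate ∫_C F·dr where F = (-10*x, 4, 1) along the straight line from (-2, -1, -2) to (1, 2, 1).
30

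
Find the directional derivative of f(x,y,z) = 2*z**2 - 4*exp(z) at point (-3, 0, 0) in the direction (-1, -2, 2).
-8/3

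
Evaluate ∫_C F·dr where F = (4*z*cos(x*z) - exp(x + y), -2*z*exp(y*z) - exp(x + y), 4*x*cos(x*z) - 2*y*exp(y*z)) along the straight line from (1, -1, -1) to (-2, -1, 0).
-1 - exp(-3) + 4*sin(1) + 2*E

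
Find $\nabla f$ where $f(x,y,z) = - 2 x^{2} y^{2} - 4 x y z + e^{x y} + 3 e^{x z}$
(-4*x*y**2 - 4*y*z + y*exp(x*y) + 3*z*exp(x*z), x*(-4*x*y - 4*z + exp(x*y)), x*(-4*y + 3*exp(x*z)))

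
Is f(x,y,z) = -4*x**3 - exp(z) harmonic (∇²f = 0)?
No, ∇²f = -24*x - exp(z)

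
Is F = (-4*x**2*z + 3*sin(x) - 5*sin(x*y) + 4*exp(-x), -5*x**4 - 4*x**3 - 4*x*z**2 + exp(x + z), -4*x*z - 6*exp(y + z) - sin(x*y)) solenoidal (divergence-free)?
No, ∇·F = -8*x*z - 4*x - 5*y*cos(x*y) - 6*exp(y + z) + 3*cos(x) - 4*exp(-x)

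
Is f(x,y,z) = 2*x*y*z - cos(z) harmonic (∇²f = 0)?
No, ∇²f = cos(z)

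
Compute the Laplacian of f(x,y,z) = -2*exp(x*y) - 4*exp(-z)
2*((-x**2 - y**2)*exp(x*y + z) - 2)*exp(-z)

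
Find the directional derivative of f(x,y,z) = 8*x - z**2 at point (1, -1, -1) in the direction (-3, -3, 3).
-2*sqrt(3)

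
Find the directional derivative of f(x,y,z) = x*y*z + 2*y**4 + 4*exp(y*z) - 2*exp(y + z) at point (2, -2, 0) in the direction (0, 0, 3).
-12 - 2*exp(-2)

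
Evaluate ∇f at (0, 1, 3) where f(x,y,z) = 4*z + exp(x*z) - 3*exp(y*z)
(3, -9*exp(3), 4 - 3*exp(3))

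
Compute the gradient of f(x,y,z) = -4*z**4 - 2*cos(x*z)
(2*z*sin(x*z), 0, 2*x*sin(x*z) - 16*z**3)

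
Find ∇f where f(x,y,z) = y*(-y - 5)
(0, -2*y - 5, 0)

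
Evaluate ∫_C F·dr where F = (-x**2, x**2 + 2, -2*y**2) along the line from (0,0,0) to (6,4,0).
-16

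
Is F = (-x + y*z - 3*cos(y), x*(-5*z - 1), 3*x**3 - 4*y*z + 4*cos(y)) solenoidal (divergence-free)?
No, ∇·F = -4*y - 1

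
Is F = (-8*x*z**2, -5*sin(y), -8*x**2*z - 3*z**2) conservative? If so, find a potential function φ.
Yes, F is conservative. φ = -4*x**2*z**2 - z**3 + 5*cos(y)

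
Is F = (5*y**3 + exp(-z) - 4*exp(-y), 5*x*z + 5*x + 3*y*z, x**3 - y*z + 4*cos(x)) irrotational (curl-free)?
No, ∇×F = (-5*x - 3*y - z, -3*x**2 + 4*sin(x) - exp(-z), -15*y**2 + 5*z + 5 - 4*exp(-y))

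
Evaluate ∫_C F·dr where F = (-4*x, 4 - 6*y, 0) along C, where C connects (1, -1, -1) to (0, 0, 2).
9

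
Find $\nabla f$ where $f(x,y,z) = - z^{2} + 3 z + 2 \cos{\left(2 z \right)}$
(0, 0, -2*z - 4*sin(2*z) + 3)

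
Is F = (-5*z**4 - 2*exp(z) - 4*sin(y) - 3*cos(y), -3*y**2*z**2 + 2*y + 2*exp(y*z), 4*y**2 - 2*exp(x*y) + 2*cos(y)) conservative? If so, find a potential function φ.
No, ∇×F = (-2*x*exp(x*y) + 6*y**2*z - 2*y*exp(y*z) + 8*y - 2*sin(y), 2*y*exp(x*y) - 20*z**3 - 2*exp(z), -3*sin(y) + 4*cos(y)) ≠ 0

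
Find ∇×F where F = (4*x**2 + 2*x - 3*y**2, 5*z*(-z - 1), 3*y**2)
(6*y + 10*z + 5, 0, 6*y)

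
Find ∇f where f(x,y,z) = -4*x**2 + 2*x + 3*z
(2 - 8*x, 0, 3)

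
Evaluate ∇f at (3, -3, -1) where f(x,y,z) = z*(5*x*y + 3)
(15, -15, -42)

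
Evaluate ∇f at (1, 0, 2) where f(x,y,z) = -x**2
(-2, 0, 0)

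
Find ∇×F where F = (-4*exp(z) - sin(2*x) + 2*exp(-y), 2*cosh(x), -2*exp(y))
(-2*exp(y), -4*exp(z), 2*sinh(x) + 2*exp(-y))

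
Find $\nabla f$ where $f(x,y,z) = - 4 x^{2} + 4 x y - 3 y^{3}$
(-8*x + 4*y, 4*x - 9*y**2, 0)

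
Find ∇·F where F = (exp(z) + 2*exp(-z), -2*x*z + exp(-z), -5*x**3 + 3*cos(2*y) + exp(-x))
0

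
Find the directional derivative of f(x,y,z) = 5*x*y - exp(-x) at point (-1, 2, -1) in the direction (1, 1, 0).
sqrt(2)*(E + 5)/2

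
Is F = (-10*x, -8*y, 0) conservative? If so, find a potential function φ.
Yes, F is conservative. φ = -5*x**2 - 4*y**2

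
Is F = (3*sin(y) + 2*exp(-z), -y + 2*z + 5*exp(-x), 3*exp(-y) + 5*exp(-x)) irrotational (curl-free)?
No, ∇×F = (-2 - 3*exp(-y), -2*exp(-z) + 5*exp(-x), -3*cos(y) - 5*exp(-x))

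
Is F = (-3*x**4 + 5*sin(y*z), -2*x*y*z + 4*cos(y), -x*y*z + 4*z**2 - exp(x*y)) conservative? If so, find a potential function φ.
No, ∇×F = (x*(2*y - z - exp(x*y)), y*(z + exp(x*y) + 5*cos(y*z)), -z*(2*y + 5*cos(y*z))) ≠ 0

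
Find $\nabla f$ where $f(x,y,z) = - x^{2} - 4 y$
(-2*x, -4, 0)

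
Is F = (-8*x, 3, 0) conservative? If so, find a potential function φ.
Yes, F is conservative. φ = -4*x**2 + 3*y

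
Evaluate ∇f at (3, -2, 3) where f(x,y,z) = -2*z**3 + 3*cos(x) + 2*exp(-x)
(-3*sin(3) - 2*exp(-3), 0, -54)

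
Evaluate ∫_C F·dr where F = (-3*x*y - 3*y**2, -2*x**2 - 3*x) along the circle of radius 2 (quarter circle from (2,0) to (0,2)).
40/3 - 3*pi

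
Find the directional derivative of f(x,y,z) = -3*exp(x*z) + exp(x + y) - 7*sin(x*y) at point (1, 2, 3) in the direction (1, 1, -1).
-sqrt(3)*(21*cos(2) + 4*exp(3))/3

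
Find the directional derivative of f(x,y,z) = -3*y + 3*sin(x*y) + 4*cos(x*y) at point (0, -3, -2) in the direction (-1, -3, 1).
18*sqrt(11)/11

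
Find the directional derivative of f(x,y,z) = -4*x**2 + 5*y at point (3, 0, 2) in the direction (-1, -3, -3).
9*sqrt(19)/19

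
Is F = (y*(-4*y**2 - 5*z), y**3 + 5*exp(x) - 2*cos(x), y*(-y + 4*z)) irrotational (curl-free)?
No, ∇×F = (-2*y + 4*z, -5*y, 12*y**2 + 5*z + 5*exp(x) + 2*sin(x))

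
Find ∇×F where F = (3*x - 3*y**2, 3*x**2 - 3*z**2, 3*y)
(6*z + 3, 0, 6*x + 6*y)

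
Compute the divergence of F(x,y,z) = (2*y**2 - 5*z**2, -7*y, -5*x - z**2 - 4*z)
-2*z - 11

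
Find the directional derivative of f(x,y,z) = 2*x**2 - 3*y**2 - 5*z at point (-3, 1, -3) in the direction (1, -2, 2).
-10/3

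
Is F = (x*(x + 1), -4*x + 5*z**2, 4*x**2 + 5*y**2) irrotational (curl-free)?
No, ∇×F = (10*y - 10*z, -8*x, -4)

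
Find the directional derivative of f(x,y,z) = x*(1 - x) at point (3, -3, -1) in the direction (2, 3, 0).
-10*sqrt(13)/13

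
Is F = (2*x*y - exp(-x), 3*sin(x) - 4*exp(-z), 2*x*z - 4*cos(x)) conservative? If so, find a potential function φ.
No, ∇×F = (-4*exp(-z), -2*z - 4*sin(x), -2*x + 3*cos(x)) ≠ 0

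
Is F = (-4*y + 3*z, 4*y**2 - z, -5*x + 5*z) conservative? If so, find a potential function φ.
No, ∇×F = (1, 8, 4) ≠ 0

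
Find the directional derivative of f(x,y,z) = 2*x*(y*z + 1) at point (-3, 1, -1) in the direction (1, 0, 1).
-3*sqrt(2)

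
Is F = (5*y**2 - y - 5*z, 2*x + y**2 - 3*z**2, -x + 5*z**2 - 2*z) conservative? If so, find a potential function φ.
No, ∇×F = (6*z, -4, 3 - 10*y) ≠ 0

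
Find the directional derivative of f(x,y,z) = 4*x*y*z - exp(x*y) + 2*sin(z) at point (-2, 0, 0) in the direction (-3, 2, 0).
4*sqrt(13)/13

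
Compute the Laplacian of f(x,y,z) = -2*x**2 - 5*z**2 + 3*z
-14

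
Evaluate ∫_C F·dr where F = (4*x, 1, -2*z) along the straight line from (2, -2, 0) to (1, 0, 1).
-5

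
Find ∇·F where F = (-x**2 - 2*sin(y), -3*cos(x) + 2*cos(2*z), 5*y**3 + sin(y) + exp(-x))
-2*x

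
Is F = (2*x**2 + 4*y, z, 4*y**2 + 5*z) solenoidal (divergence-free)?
No, ∇·F = 4*x + 5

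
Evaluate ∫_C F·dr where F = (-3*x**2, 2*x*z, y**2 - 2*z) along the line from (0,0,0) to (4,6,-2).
-124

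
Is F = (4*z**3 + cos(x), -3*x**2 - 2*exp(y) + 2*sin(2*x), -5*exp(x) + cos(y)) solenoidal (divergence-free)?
No, ∇·F = -2*exp(y) - sin(x)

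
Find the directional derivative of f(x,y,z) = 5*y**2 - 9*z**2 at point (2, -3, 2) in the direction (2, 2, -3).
48*sqrt(17)/17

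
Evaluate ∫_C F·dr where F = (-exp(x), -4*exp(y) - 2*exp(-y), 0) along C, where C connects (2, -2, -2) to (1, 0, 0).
-exp(2) - E - 2 + 4*exp(-2)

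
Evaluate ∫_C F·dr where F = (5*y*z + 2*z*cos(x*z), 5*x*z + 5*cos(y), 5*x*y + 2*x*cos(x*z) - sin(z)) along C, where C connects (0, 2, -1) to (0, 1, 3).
-5*sin(2) + cos(3) - cos(1) + 5*sin(1)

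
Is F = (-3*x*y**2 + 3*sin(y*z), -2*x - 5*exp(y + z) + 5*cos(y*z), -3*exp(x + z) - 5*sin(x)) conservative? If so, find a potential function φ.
No, ∇×F = (5*y*sin(y*z) + 5*exp(y + z), 3*y*cos(y*z) + 3*exp(x + z) + 5*cos(x), 6*x*y - 3*z*cos(y*z) - 2) ≠ 0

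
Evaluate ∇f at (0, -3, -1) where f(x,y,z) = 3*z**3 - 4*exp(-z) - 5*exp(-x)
(5, 0, 9 + 4*E)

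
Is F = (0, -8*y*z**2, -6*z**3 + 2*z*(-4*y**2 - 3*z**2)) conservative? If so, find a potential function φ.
Yes, F is conservative. φ = z**2*(-4*y**2 - 3*z**2)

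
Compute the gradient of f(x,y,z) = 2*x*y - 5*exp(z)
(2*y, 2*x, -5*exp(z))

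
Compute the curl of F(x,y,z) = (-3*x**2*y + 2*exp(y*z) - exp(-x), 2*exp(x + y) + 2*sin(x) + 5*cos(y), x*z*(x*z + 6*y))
(6*x*z, -2*x*z**2 - 6*y*z + 2*y*exp(y*z), 3*x**2 - 2*z*exp(y*z) + 2*exp(x + y) + 2*cos(x))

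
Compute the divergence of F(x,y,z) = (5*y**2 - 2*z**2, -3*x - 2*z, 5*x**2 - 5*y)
0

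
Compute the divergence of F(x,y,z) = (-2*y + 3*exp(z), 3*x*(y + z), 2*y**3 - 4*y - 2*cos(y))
3*x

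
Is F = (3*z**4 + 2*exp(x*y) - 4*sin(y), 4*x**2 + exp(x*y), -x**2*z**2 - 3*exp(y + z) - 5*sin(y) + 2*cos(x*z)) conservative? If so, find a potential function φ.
No, ∇×F = (-3*exp(y + z) - 5*cos(y), 2*z*(x*z + 6*z**2 + sin(x*z)), -2*x*exp(x*y) + 8*x + y*exp(x*y) + 4*cos(y)) ≠ 0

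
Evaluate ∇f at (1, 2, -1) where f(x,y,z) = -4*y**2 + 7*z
(0, -16, 7)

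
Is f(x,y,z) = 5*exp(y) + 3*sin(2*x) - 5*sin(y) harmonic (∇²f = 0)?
No, ∇²f = 5*exp(y) - 12*sin(2*x) + 5*sin(y)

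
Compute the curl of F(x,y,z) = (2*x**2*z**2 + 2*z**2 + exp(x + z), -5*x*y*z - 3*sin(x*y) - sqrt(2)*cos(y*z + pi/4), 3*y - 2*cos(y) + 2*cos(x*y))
(5*x*y - 2*x*sin(x*y) - sqrt(2)*y*sin(y*z + pi/4) + 2*sin(y) + 3, 4*x**2*z + 2*y*sin(x*y) + 4*z + exp(x + z), -y*(5*z + 3*cos(x*y)))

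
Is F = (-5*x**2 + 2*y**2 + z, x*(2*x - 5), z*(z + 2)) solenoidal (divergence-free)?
No, ∇·F = -10*x + 2*z + 2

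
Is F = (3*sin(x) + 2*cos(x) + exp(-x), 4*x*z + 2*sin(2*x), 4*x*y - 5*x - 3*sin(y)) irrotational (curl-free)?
No, ∇×F = (-3*cos(y), 5 - 4*y, 4*z + 4*cos(2*x))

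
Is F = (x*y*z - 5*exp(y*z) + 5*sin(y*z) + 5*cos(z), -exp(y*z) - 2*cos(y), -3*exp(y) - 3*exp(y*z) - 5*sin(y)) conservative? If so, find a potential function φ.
No, ∇×F = (y*exp(y*z) - 3*z*exp(y*z) - 3*exp(y) - 5*cos(y), x*y - 5*y*exp(y*z) + 5*y*cos(y*z) - 5*sin(z), z*(-x + 5*exp(y*z) - 5*cos(y*z))) ≠ 0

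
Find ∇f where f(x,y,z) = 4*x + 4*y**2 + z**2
(4, 8*y, 2*z)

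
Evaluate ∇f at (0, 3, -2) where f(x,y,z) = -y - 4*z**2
(0, -1, 16)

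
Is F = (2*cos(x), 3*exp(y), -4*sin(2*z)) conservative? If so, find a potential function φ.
Yes, F is conservative. φ = 3*exp(y) + 2*sin(x) + 2*cos(2*z)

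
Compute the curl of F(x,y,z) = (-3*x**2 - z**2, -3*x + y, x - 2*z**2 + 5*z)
(0, -2*z - 1, -3)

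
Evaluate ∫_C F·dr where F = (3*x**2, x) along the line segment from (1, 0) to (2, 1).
17/2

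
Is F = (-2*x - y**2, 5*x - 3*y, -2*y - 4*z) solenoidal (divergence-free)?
No, ∇·F = -9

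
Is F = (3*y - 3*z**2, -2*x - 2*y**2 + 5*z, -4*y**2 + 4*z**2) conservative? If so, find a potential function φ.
No, ∇×F = (-8*y - 5, -6*z, -5) ≠ 0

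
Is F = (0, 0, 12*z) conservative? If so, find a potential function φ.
Yes, F is conservative. φ = 6*z**2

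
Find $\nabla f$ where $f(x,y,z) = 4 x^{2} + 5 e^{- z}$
(8*x, 0, -5*exp(-z))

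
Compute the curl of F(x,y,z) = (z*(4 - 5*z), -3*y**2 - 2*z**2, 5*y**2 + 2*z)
(10*y + 4*z, 4 - 10*z, 0)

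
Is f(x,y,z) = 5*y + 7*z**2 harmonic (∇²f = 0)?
No, ∇²f = 14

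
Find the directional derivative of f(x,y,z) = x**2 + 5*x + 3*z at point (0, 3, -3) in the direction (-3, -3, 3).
-2*sqrt(3)/3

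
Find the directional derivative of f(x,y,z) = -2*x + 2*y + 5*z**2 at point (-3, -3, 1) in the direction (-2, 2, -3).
-22*sqrt(17)/17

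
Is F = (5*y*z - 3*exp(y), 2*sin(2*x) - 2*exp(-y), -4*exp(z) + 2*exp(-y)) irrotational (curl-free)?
No, ∇×F = (-2*exp(-y), 5*y, -5*z + 3*exp(y) + 4*cos(2*x))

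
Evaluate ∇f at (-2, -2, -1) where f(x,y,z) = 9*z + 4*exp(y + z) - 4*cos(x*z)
(-4*sin(2), 4*exp(-3), -8*sin(2) + 4*exp(-3) + 9)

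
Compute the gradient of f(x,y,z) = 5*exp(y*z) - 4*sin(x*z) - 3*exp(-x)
(-4*z*cos(x*z) + 3*exp(-x), 5*z*exp(y*z), -4*x*cos(x*z) + 5*y*exp(y*z))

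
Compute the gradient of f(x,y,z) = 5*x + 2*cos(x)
(5 - 2*sin(x), 0, 0)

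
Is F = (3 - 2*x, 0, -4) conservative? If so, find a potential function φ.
Yes, F is conservative. φ = -x**2 + 3*x - 4*z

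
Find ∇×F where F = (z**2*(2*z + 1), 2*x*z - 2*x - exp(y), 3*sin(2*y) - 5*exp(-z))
(-2*x + 6*cos(2*y), 2*z*(3*z + 1), 2*z - 2)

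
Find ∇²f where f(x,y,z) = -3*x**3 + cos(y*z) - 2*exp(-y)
-18*x - y**2*cos(y*z) - z**2*cos(y*z) - 2*exp(-y)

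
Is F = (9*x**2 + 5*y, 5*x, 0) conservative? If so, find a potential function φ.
Yes, F is conservative. φ = x*(3*x**2 + 5*y)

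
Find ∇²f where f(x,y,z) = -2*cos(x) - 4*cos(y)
2*cos(x) + 4*cos(y)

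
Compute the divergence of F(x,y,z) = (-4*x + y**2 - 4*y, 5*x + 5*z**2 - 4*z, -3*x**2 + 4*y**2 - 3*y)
-4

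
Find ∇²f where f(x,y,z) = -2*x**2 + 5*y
-4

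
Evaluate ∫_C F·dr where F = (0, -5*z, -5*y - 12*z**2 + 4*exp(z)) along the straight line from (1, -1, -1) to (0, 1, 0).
5 - 4*exp(-1)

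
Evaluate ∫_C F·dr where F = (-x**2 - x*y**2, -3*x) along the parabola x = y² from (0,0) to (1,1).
-5/3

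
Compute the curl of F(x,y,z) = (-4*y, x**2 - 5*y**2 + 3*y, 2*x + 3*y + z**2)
(3, -2, 2*x + 4)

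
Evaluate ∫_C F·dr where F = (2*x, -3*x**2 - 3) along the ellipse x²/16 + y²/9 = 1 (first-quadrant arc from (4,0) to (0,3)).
-121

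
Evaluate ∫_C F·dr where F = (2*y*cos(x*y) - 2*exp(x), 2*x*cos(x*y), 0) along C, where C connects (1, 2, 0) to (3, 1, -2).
-2*exp(3) - 2*sin(2) + 2*sin(3) + 2*E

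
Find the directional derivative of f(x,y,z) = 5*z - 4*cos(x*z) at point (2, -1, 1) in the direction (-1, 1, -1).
-sqrt(3)*(5 + 12*sin(2))/3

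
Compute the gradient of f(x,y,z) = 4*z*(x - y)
(4*z, -4*z, 4*x - 4*y)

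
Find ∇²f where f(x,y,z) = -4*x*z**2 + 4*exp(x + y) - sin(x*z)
x*(x*sin(x*z) - 8) + z**2*sin(x*z) + 8*exp(x + y)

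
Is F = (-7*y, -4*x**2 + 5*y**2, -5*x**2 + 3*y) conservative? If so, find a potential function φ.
No, ∇×F = (3, 10*x, 7 - 8*x) ≠ 0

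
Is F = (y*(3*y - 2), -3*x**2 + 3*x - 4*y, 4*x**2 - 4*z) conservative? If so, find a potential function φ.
No, ∇×F = (0, -8*x, -6*x - 6*y + 5) ≠ 0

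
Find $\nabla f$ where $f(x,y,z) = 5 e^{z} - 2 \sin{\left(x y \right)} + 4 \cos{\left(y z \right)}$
(-2*y*cos(x*y), -2*x*cos(x*y) - 4*z*sin(y*z), -4*y*sin(y*z) + 5*exp(z))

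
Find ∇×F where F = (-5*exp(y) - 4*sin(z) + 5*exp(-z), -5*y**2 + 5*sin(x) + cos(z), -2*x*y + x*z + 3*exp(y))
(-2*x + 3*exp(y) + sin(z), 2*y - z - 4*cos(z) - 5*exp(-z), 5*exp(y) + 5*cos(x))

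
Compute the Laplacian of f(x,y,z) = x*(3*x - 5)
6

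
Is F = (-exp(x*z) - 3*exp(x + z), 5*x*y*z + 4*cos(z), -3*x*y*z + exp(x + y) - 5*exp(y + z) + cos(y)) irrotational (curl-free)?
No, ∇×F = (-5*x*y - 3*x*z + exp(x + y) - 5*exp(y + z) - sin(y) + 4*sin(z), -x*exp(x*z) + 3*y*z - exp(x + y) - 3*exp(x + z), 5*y*z)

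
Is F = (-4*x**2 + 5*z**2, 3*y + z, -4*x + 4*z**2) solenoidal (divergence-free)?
No, ∇·F = -8*x + 8*z + 3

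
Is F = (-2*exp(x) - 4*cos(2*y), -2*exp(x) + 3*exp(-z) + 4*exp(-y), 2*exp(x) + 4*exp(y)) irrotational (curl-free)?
No, ∇×F = (4*exp(y) + 3*exp(-z), -2*exp(x), -2*exp(x) - 8*sin(2*y))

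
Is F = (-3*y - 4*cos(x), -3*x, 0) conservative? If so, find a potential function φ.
Yes, F is conservative. φ = -3*x*y - 4*sin(x)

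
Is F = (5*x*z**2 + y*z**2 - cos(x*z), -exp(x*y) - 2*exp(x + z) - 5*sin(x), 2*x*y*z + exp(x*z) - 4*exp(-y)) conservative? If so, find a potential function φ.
No, ∇×F = (2*((x*z + exp(x + z))*exp(y) + 2)*exp(-y), 10*x*z + x*sin(x*z) - z*exp(x*z), -y*exp(x*y) - z**2 - 2*exp(x + z) - 5*cos(x)) ≠ 0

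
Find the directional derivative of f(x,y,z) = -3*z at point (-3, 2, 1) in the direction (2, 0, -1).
3*sqrt(5)/5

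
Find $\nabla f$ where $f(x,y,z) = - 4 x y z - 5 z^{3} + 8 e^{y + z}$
(-4*y*z, -4*x*z + 8*exp(y + z), -4*x*y - 15*z**2 + 8*exp(y + z))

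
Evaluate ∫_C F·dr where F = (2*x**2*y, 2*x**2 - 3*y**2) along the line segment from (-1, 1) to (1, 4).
-173/3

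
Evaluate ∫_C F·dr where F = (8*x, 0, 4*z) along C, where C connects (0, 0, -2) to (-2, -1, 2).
16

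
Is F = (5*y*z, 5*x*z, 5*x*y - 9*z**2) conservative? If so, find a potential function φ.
Yes, F is conservative. φ = z*(5*x*y - 3*z**2)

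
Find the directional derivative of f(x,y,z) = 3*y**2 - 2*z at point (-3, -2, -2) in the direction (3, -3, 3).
10*sqrt(3)/3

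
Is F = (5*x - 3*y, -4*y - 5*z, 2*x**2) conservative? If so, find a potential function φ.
No, ∇×F = (5, -4*x, 3) ≠ 0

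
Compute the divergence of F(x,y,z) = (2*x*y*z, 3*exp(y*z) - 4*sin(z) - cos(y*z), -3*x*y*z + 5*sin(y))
-3*x*y + 2*y*z + 3*z*exp(y*z) + z*sin(y*z)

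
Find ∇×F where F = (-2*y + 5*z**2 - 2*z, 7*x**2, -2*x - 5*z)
(0, 10*z, 14*x + 2)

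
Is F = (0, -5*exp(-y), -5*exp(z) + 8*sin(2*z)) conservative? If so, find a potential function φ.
Yes, F is conservative. φ = -5*exp(z) - 4*cos(2*z) + 5*exp(-y)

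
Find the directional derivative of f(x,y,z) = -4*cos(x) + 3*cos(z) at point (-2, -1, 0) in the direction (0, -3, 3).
0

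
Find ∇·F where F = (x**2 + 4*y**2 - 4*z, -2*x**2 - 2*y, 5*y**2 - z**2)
2*x - 2*z - 2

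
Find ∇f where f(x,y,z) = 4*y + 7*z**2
(0, 4, 14*z)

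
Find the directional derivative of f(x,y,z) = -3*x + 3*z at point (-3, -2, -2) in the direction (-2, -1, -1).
sqrt(6)/2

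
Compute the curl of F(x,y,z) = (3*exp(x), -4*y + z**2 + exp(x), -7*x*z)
(-2*z, 7*z, exp(x))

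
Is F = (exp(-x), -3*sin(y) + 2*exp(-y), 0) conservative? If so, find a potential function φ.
Yes, F is conservative. φ = 3*cos(y) - 2*exp(-y) - exp(-x)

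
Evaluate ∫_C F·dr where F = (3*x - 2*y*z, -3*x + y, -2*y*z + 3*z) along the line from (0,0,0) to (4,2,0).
14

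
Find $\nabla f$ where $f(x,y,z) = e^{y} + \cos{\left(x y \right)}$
(-y*sin(x*y), -x*sin(x*y) + exp(y), 0)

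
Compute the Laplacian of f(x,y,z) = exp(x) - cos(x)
exp(x) + cos(x)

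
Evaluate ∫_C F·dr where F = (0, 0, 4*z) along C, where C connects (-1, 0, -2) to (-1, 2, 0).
-8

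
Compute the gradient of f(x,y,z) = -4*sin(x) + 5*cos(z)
(-4*cos(x), 0, -5*sin(z))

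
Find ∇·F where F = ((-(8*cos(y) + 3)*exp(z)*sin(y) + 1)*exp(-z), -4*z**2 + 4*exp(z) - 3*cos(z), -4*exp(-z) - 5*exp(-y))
4*exp(-z)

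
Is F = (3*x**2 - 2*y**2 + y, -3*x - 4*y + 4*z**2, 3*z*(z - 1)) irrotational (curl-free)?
No, ∇×F = (-8*z, 0, 4*y - 4)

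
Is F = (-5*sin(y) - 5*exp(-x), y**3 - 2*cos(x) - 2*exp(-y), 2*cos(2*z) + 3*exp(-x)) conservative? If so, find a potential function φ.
No, ∇×F = (0, 3*exp(-x), 2*sin(x) + 5*cos(y)) ≠ 0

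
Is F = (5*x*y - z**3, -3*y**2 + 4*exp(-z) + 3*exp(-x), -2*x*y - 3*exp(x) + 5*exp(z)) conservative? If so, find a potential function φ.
No, ∇×F = (-2*x + 4*exp(-z), 2*y - 3*z**2 + 3*exp(x), -5*x - 3*exp(-x)) ≠ 0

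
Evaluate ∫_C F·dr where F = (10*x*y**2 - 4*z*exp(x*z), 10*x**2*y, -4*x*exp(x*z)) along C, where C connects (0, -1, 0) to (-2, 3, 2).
184 - 4*exp(-4)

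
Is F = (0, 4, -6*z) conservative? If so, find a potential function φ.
Yes, F is conservative. φ = 4*y - 3*z**2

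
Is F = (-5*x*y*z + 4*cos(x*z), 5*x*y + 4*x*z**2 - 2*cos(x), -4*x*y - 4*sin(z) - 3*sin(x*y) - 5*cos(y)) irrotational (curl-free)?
No, ∇×F = (-8*x*z - 3*x*cos(x*y) - 4*x + 5*sin(y), -5*x*y - 4*x*sin(x*z) + 3*y*cos(x*y) + 4*y, 5*x*z + 5*y + 4*z**2 + 2*sin(x))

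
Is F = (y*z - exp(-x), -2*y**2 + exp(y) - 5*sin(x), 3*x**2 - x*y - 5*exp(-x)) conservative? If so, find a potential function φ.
No, ∇×F = (-x, -6*x + 2*y - 5*exp(-x), -z - 5*cos(x)) ≠ 0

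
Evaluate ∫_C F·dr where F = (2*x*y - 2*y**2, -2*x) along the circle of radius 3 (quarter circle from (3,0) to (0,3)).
18 - 9*pi/2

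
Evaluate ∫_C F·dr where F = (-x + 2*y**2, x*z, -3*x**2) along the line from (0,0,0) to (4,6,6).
40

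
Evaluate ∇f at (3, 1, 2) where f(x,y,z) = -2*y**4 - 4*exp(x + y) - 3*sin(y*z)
(-4*exp(4), -4*exp(4) - 8 - 6*cos(2), -3*cos(2))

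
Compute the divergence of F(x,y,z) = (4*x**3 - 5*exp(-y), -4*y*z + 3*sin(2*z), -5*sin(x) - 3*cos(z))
12*x**2 - 4*z + 3*sin(z)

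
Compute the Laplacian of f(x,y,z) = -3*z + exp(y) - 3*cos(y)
exp(y) + 3*cos(y)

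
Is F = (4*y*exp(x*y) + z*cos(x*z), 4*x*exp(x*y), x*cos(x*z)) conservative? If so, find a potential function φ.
Yes, F is conservative. φ = 4*exp(x*y) + sin(x*z)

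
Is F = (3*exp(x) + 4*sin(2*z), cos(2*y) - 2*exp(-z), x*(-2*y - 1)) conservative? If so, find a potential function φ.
No, ∇×F = (-2*x - 2*exp(-z), 2*y + 8*cos(2*z) + 1, 0) ≠ 0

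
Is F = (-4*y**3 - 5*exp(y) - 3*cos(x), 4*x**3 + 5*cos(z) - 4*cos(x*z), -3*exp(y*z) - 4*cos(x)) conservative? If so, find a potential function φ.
No, ∇×F = (-4*x*sin(x*z) - 3*z*exp(y*z) + 5*sin(z), -4*sin(x), 12*x**2 + 12*y**2 + 4*z*sin(x*z) + 5*exp(y)) ≠ 0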